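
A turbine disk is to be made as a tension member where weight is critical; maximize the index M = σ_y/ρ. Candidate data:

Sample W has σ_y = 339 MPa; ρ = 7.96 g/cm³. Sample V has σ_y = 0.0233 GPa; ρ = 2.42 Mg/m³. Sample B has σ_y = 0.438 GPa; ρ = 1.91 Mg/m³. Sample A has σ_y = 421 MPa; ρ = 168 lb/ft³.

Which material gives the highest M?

Putting every candidate on a common basis:
  sample W: σ_y = 339.0 MPa, ρ = 7960 kg/m³
  sample V: σ_y = 23.30 MPa, ρ = 2420 kg/m³
  sample B: σ_y = 438.0 MPa, ρ = 1910 kg/m³
  sample A: σ_y = 421.0 MPa, ρ = 2691 kg/m³
  sample B: M = 229 kN·m/kg
  sample A: M = 156 kN·m/kg
  sample W: M = 42.6 kN·m/kg
  sample V: M = 9.63 kN·m/kg
The maximum is for sample B.

sample B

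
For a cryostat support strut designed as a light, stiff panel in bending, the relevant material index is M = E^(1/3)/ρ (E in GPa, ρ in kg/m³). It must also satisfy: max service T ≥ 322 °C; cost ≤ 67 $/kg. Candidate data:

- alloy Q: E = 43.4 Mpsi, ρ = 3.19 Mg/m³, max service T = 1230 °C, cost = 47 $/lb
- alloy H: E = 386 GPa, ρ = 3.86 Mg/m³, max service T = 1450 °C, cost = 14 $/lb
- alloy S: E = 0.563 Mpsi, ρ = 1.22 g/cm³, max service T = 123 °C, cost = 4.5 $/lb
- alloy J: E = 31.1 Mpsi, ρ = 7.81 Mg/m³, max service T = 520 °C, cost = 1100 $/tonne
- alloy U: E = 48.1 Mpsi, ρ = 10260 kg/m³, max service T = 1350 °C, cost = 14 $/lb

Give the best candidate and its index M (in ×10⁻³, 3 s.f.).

alloy H, M = 1.89×10⁻³

Screen on constraints: max service T ≥ 322 °C; cost ≤ 67 $/kg. Survivors: alloy H, alloy J, alloy U.
Putting every candidate on a common basis:
  alloy H: E = 386.0 GPa, ρ = 3860 kg/m³
  alloy J: E = 214.4 GPa, ρ = 7810 kg/m³
  alloy U: E = 331.6 GPa, ρ = 10260 kg/m³
  alloy H: M = 1.89×10⁻³
  alloy J: M = 0.766×10⁻³
  alloy U: M = 0.675×10⁻³
Highest index: alloy H.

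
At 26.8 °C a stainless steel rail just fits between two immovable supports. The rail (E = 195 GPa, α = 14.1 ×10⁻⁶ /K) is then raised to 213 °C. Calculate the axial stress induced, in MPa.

ΔT = 186.2 K. Constrained thermal stress σ = E·α·ΔT = 195.0×10³ MPa × 14.1×10⁻⁶ × 186.2 = 512 MPa (compressive).

512 MPa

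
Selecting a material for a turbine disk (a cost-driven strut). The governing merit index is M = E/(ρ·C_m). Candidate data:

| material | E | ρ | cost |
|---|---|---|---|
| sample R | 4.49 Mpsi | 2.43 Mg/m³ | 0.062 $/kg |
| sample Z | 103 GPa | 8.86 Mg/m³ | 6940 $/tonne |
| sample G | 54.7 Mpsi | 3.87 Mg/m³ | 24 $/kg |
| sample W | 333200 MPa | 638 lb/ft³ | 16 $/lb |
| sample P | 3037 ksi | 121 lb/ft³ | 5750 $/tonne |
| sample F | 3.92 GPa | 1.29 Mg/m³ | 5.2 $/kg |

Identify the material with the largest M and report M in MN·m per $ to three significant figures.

sample R, M = 205 MN·m per $

Normalizing units and computing the index:
  sample R: E = 30.96 GPa, ρ = 2430 kg/m³, cost = 0.06200 $/kg
  sample Z: E = 103.0 GPa, ρ = 8860 kg/m³, cost = 6.940 $/kg
  sample G: E = 377.1 GPa, ρ = 3870 kg/m³, cost = 24.00 $/kg
  sample W: E = 333.2 GPa, ρ = 10220 kg/m³, cost = 35.27 $/kg
  sample P: E = 20.94 GPa, ρ = 1938 kg/m³, cost = 5.750 $/kg
  sample F: E = 3.920 GPa, ρ = 1290 kg/m³, cost = 5.200 $/kg
  sample R: M = 205 MN·m per $
  sample G: M = 4.06 MN·m per $
  sample P: M = 1.88 MN·m per $
  sample Z: M = 1.68 MN·m per $
  sample W: M = 0.924 MN·m per $
  sample F: M = 0.584 MN·m per $
The maximum is for sample R.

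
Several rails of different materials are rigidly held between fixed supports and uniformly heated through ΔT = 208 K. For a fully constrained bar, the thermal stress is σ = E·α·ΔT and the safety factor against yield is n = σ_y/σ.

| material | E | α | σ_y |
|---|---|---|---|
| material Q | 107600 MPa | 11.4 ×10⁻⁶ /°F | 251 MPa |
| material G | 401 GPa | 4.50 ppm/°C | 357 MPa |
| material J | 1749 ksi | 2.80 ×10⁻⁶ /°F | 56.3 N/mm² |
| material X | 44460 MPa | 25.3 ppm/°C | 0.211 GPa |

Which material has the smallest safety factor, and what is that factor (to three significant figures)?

Converting E to GPa, α to ×10⁻⁶/K, σ_y to MPa, then σ and n for each:
  material Q: E = 107.6, α = 20.5, σ_y = 251.0 → σ = 459 MPa, n = 0.547
  material G: E = 401.0, α = 4.50, σ_y = 357.0 → σ = 375 MPa, n = 0.951
  material J: E = 12.06, α = 5.04, σ_y = 56.30 → σ = 12.6 MPa, n = 4.45
  material X: E = 44.46, α = 25.3, σ_y = 211.0 → σ = 234 MPa, n = 0.902
Material Q has the lowest safety factor, n = 0.547.

material Q, n = 0.547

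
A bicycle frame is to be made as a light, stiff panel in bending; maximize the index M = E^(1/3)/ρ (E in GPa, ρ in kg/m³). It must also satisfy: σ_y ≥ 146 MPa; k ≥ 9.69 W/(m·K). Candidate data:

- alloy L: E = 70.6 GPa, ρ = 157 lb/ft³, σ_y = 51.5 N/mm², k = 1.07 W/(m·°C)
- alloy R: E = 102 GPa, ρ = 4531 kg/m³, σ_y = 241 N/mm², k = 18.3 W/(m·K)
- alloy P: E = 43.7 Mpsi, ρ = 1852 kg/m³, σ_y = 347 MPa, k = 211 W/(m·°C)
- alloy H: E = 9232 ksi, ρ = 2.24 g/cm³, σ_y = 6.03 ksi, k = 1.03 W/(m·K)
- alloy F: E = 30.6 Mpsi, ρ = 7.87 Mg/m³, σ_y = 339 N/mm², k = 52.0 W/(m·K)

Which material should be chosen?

Screen on constraints: σ_y ≥ 146 MPa; k ≥ 9.69 W/(m·K). Survivors: alloy R, alloy P, alloy F.
In SI units:
  alloy R: E = 102.0 GPa, ρ = 4531 kg/m³
  alloy P: E = 301.3 GPa, ρ = 1852 kg/m³
  alloy F: E = 211.0 GPa, ρ = 7870 kg/m³
  alloy P: M = 3.62×10⁻³
  alloy R: M = 1.03×10⁻³
  alloy F: M = 0.756×10⁻³
Alloy P ranks first.

alloy P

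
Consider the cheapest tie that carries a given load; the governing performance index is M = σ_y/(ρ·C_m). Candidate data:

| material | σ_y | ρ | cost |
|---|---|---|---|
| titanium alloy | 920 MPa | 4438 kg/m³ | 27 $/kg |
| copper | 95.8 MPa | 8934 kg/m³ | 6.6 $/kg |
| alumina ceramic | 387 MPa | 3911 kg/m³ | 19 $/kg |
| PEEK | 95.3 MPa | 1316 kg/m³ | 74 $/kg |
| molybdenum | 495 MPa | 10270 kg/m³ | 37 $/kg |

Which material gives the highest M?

Per-candidate index values:
  titanium alloy: M = 7.68 kN·m per $
  alumina ceramic: M = 5.21 kN·m per $
  copper: M = 1.62 kN·m per $
  molybdenum: M = 1.30 kN·m per $
  PEEK: M = 0.979 kN·m per $
Titanium alloy ranks first.

titanium alloy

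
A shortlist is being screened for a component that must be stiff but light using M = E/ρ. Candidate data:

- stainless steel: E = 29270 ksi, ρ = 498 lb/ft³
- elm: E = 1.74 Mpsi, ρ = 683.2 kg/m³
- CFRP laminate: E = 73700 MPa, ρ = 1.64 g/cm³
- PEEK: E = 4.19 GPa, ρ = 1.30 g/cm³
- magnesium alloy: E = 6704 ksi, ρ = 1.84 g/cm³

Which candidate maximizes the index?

Putting every candidate on a common basis:
  stainless steel: E = 201.8 GPa, ρ = 7977 kg/m³
  elm: E = 12.00 GPa, ρ = 683.2 kg/m³
  CFRP laminate: E = 73.70 GPa, ρ = 1640 kg/m³
  PEEK: E = 4.190 GPa, ρ = 1300 kg/m³
  magnesium alloy: E = 46.22 GPa, ρ = 1840 kg/m³
  CFRP laminate: M = 44.9 MN·m/kg
  stainless steel: M = 25.3 MN·m/kg
  magnesium alloy: M = 25.1 MN·m/kg
  elm: M = 17.6 MN·m/kg
  PEEK: M = 3.22 MN·m/kg
CFRP laminate ranks first.

CFRP laminate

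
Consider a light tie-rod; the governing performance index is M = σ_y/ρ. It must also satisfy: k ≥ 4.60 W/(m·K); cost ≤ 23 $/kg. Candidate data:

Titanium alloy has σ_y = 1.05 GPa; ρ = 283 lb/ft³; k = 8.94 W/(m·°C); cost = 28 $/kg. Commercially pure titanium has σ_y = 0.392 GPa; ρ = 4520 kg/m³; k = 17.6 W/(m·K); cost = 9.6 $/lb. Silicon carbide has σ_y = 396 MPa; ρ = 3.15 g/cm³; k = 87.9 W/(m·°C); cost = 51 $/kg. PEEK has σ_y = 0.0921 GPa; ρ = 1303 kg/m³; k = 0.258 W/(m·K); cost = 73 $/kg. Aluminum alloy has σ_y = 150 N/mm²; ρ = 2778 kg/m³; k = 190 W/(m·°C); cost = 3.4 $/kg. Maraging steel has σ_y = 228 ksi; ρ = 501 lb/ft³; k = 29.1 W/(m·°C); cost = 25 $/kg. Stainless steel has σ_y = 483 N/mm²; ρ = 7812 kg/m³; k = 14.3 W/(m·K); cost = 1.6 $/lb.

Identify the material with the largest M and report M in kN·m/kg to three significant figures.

Screen on constraints: k ≥ 4.60 W/(m·K); cost ≤ 23 $/kg. Survivors: commercially pure titanium, aluminum alloy, stainless steel.
After converting to SI:
  commercially pure titanium: σ_y = 392.0 MPa, ρ = 4520 kg/m³
  aluminum alloy: σ_y = 150.0 MPa, ρ = 2778 kg/m³
  stainless steel: σ_y = 483.0 MPa, ρ = 7812 kg/m³
  commercially pure titanium: M = 86.7 kN·m/kg
  stainless steel: M = 61.8 kN·m/kg
  aluminum alloy: M = 54.0 kN·m/kg
Highest index: commercially pure titanium.

commercially pure titanium, M = 86.7 kN·m/kg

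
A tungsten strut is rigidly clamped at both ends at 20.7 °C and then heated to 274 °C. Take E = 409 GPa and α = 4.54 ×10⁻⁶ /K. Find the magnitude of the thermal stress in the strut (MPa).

470 MPa

ΔT = 253.3 K. Constrained thermal stress σ = E·α·ΔT = 409.0×10³ MPa × 4.54×10⁻⁶ × 253.3 = 470 MPa (compressive).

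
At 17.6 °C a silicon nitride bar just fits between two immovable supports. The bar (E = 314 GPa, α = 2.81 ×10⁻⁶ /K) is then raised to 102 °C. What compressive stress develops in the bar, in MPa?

74.5 MPa

ΔT = 84.40 K. Constrained thermal stress σ = E·α·ΔT = 314.0×10³ MPa × 2.81×10⁻⁶ × 84.40 = 74.5 MPa (compressive).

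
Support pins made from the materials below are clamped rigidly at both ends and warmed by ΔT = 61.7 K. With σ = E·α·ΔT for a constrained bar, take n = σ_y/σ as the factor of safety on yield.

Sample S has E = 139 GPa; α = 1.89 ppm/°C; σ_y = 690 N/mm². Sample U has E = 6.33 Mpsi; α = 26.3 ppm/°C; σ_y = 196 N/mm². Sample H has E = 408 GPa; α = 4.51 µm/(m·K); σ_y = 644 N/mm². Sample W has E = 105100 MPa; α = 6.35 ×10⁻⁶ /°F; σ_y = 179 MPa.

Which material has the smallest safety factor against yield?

In consistent units (E in GPa, α in ×10⁻⁶/K, σ_y in MPa):
  sample S: E = 139.0, α = 1.89, σ_y = 690.0 → σ = 16.2 MPa, n = 42.6
  sample U: E = 43.64, α = 26.3, σ_y = 196.0 → σ = 70.8 MPa, n = 2.77
  sample H: E = 408.0, α = 4.51, σ_y = 644.0 → σ = 114 MPa, n = 5.67
  sample W: E = 105.1, α = 11.4, σ_y = 179.0 → σ = 74.1 MPa, n = 2.42
Smallest n: sample W with n = 2.42.

sample W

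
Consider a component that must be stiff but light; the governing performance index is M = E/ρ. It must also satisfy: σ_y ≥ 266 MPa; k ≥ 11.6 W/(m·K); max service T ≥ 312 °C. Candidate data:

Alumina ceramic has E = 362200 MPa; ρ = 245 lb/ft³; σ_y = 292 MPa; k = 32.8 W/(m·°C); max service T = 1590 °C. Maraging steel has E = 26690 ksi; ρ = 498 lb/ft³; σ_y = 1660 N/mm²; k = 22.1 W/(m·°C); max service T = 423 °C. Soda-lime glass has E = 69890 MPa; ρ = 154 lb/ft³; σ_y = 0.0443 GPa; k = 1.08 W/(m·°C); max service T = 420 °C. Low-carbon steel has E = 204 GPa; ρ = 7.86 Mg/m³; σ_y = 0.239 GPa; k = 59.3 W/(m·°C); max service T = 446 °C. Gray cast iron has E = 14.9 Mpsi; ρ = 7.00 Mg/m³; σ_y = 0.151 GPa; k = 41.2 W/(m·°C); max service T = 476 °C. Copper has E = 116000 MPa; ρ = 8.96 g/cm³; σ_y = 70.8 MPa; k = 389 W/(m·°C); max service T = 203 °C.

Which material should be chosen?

Screen on constraints: σ_y ≥ 266 MPa; k ≥ 11.6 W/(m·K); max service T ≥ 312 °C. Survivors: alumina ceramic, maraging steel.
After converting to SI:
  alumina ceramic: E = 362.2 GPa, ρ = 3925 kg/m³
  maraging steel: E = 184.0 GPa, ρ = 7977 kg/m³
  alumina ceramic: M = 92.3 MN·m/kg
  maraging steel: M = 23.1 MN·m/kg
Alumina ceramic ranks first.

alumina ceramic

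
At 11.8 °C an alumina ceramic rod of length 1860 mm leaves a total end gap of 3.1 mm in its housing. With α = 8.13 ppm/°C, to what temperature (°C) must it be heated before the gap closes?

217 °C

α·L₀·ΔT = 3.1 mm ⇒ ΔT = 3.1 / (8.13×10⁻⁶ × 1860.0) = 205.0 K.
T = 11.8 + 205.0 = 216.8 °C.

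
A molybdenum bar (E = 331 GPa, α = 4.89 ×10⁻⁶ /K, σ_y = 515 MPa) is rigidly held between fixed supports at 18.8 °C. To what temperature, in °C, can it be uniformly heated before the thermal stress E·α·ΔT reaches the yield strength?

337 °C

E·α·ΔT = 515.0 MPa ⇒ ΔT = 515.0 / (331.0×10³ × 4.89×10⁻⁶) = 318.2 K.
T = 18.8 + 318.2 = 337.0 °C.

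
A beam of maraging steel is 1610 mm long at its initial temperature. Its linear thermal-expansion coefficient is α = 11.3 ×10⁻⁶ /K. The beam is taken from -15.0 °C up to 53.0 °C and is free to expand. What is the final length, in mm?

ΔT = 53.0 − (-15.0) = 68.00 K.
ΔL = α·L₀·ΔT = 11.3×10⁻⁶ × 1610 mm × 68.00 K = 1.24 mm.
L = L₀ + ΔL = 1610 + 1.24 = 1611.2 mm.

1611.2 mm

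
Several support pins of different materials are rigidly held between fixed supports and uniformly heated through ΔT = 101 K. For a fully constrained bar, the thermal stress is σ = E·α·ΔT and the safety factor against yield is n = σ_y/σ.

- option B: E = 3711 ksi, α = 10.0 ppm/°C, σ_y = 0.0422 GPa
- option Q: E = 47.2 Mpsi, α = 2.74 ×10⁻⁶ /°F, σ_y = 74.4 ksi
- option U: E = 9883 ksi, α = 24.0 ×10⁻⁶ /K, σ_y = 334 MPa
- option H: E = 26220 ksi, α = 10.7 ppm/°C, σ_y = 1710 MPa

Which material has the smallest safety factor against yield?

option B

Per material, after unit conversion:
  option B: E = 25.59, α = 10.0, σ_y = 42.20 → σ = 25.8 MPa, n = 1.63
  option Q: E = 325.4, α = 4.93, σ_y = 513.0 → σ = 162 MPa, n = 3.16
  option U: E = 68.14, α = 24.0, σ_y = 334.0 → σ = 165 MPa, n = 2.02
  option H: E = 180.8, α = 10.7, σ_y = 1710 → σ = 195 MPa, n = 8.75
The minimum is option B at n = 1.63.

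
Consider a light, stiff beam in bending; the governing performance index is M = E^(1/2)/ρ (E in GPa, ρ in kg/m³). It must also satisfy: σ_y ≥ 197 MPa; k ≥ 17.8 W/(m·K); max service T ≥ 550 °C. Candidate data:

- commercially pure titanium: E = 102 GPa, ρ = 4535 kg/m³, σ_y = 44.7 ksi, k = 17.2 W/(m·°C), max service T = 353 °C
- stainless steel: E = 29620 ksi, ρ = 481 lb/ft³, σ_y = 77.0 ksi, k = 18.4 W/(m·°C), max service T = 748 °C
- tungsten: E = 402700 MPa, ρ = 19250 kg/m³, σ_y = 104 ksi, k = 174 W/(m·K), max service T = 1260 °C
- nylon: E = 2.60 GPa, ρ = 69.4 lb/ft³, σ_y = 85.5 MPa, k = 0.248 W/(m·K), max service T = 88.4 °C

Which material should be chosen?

Screen on constraints: σ_y ≥ 197 MPa; k ≥ 17.8 W/(m·K); max service T ≥ 550 °C. Survivors: stainless steel, tungsten.
After converting to SI:
  stainless steel: E = 204.2 GPa, ρ = 7705 kg/m³
  tungsten: E = 402.7 GPa, ρ = 19250 kg/m³
  stainless steel: M = 1.85×10⁻³
  tungsten: M = 1.04×10⁻³
Highest index: stainless steel.

stainless steel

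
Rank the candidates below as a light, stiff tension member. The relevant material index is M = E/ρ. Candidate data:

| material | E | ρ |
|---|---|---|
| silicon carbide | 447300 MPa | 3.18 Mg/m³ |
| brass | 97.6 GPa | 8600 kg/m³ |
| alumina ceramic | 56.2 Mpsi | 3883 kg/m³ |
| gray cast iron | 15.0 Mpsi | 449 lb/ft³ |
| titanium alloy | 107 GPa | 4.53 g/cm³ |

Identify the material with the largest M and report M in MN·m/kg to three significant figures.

silicon carbide, M = 141 MN·m/kg

Convert each candidate to consistent units, then evaluate M:
  silicon carbide: E = 447.3 GPa, ρ = 3180 kg/m³
  brass: E = 97.60 GPa, ρ = 8600 kg/m³
  alumina ceramic: E = 387.5 GPa, ρ = 3883 kg/m³
  gray cast iron: E = 103.4 GPa, ρ = 7192 kg/m³
  titanium alloy: E = 107.0 GPa, ρ = 4530 kg/m³
  silicon carbide: M = 141 MN·m/kg
  alumina ceramic: M = 99.8 MN·m/kg
  titanium alloy: M = 23.6 MN·m/kg
  gray cast iron: M = 14.4 MN·m/kg
  brass: M = 11.3 MN·m/kg
The maximum is for silicon carbide.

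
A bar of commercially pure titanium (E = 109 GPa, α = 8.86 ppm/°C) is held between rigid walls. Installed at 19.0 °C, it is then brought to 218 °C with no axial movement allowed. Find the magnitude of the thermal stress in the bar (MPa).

192 MPa

ΔT = 199.0 K. Constrained thermal stress σ = E·α·ΔT = 109.0×10³ MPa × 8.86×10⁻⁶ × 199.0 = 192 MPa (compressive).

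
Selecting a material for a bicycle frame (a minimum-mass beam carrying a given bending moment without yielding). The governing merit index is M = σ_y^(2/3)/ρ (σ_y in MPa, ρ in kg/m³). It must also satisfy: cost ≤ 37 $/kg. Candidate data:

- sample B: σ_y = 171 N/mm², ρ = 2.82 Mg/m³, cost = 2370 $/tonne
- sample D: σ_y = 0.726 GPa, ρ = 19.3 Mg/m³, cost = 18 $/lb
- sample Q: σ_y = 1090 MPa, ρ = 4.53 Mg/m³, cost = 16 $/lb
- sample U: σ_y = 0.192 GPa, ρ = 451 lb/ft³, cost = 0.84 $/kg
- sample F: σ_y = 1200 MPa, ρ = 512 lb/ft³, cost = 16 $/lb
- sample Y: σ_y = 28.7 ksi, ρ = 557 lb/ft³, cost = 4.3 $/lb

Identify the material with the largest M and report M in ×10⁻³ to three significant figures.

sample Q, M = 23.4×10⁻³

Screen on constraints: cost ≤ 37 $/kg. Survivors: sample B, sample Q, sample U, sample F, sample Y.
Convert each candidate to consistent units, then evaluate M:
  sample B: σ_y = 171.0 MPa, ρ = 2820 kg/m³
  sample Q: σ_y = 1090 MPa, ρ = 4530 kg/m³
  sample U: σ_y = 192.0 MPa, ρ = 7224 kg/m³
  sample F: σ_y = 1200 MPa, ρ = 8201 kg/m³
  sample Y: σ_y = 197.9 MPa, ρ = 8922 kg/m³
  sample Q: M = 23.4×10⁻³
  sample F: M = 13.8×10⁻³
  sample B: M = 10.9×10⁻³
  sample U: M = 4.61×10⁻³
  sample Y: M = 3.81×10⁻³
Sample Q has the largest M.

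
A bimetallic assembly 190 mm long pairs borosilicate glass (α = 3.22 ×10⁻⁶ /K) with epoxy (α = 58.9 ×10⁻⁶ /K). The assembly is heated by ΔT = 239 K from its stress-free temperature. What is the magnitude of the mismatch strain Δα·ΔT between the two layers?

0.0133

Δα = |3.22 − 58.9|×10⁻⁶/K = 55.7×10⁻⁶/K.
Mismatch strain = Δα·ΔT = 55.7×10⁻⁶ × 239.0 = 0.0133.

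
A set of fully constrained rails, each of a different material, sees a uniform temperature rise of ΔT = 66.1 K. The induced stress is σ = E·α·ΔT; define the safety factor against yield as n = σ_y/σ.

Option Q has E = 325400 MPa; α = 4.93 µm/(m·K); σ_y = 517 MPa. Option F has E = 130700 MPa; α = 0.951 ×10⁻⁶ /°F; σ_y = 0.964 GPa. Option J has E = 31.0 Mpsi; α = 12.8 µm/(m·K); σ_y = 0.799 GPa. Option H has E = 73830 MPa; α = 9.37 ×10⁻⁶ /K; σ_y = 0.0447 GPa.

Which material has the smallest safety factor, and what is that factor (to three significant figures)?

option H, n = 0.978

Per material, after unit conversion:
  option Q: E = 325.4, α = 4.93, σ_y = 517.0 → σ = 106 MPa, n = 4.88
  option F: E = 130.7, α = 1.71, σ_y = 964.0 → σ = 14.8 MPa, n = 65.2
  option J: E = 213.7, α = 12.8, σ_y = 799.0 → σ = 181 MPa, n = 4.42
  option H: E = 73.83, α = 9.37, σ_y = 44.70 → σ = 45.7 MPa, n = 0.978
Option H has the lowest safety factor, n = 0.978.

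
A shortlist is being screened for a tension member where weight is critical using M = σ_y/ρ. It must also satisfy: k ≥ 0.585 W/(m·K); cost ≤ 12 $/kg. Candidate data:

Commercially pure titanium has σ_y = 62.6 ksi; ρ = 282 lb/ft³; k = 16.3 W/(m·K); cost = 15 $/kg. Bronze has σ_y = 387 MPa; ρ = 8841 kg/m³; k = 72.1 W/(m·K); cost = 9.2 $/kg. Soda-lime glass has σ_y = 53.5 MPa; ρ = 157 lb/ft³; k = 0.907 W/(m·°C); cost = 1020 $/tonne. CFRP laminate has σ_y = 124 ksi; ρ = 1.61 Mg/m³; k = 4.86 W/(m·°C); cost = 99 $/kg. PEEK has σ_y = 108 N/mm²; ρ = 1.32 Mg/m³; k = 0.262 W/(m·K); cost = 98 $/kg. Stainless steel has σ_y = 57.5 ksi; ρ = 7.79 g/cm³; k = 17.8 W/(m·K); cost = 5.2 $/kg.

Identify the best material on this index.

stainless steel

Screen on constraints: k ≥ 0.585 W/(m·K); cost ≤ 12 $/kg. Survivors: bronze, soda-lime glass, stainless steel.
In SI units:
  bronze: σ_y = 387.0 MPa, ρ = 8841 kg/m³
  soda-lime glass: σ_y = 53.50 MPa, ρ = 2515 kg/m³
  stainless steel: σ_y = 396.4 MPa, ρ = 7790 kg/m³
  stainless steel: M = 50.9 kN·m/kg
  bronze: M = 43.8 kN·m/kg
  soda-lime glass: M = 21.3 kN·m/kg
Stainless steel ranks first.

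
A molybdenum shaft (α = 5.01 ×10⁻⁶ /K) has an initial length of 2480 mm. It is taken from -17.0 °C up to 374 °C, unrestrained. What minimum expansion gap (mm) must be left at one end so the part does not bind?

4.86 mm

ΔT = 374 − (-17.0) = 391.0 K.
ΔL = α·L₀·ΔT = 5.01×10⁻⁶ × 2480 mm × 391.0 K = 4.86 mm.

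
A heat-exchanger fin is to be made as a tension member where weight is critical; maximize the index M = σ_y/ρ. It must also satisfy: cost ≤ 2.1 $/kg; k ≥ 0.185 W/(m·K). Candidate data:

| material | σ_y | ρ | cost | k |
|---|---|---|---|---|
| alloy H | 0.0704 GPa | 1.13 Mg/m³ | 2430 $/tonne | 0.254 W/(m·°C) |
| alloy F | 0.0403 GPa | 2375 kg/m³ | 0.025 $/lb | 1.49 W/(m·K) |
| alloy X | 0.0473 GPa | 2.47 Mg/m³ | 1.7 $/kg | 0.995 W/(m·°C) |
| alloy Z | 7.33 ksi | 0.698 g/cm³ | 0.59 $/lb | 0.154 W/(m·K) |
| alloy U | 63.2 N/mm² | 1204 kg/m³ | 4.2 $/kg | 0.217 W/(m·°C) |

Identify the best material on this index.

alloy X

Screen on constraints: cost ≤ 2.1 $/kg; k ≥ 0.185 W/(m·K). Survivors: alloy F, alloy X.
After converting to SI:
  alloy F: σ_y = 40.30 MPa, ρ = 2375 kg/m³
  alloy X: σ_y = 47.30 MPa, ρ = 2470 kg/m³
  alloy X: M = 19.1 kN·m/kg
  alloy F: M = 17.0 kN·m/kg
Alloy X has the largest M.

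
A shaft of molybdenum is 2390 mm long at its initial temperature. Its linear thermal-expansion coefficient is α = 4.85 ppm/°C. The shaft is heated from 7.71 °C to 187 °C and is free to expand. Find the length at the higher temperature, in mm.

2392.1 mm

ΔT = 187 − 7.71 = 179.3 K.
ΔL = α·L₀·ΔT = 4.85×10⁻⁶ × 2390 mm × 179.3 K = 2.08 mm.
L = L₀ + ΔL = 2390 + 2.08 = 2392.1 mm.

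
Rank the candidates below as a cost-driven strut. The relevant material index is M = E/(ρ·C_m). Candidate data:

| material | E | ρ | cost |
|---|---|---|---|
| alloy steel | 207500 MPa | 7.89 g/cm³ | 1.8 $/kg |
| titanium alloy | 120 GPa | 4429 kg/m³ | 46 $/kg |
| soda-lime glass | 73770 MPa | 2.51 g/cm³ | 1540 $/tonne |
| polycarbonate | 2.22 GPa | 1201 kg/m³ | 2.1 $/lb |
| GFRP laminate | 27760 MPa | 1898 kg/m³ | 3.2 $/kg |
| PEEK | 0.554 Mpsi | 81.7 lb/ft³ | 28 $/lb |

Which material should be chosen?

soda-lime glass

Putting every candidate on a common basis:
  alloy steel: E = 207.5 GPa, ρ = 7890 kg/m³, cost = 1.800 $/kg
  titanium alloy: E = 120.0 GPa, ρ = 4429 kg/m³, cost = 46.00 $/kg
  soda-lime glass: E = 73.77 GPa, ρ = 2510 kg/m³, cost = 1.540 $/kg
  polycarbonate: E = 2.220 GPa, ρ = 1201 kg/m³, cost = 4.630 $/kg
  GFRP laminate: E = 27.76 GPa, ρ = 1898 kg/m³, cost = 3.200 $/kg
  PEEK: E = 3.820 GPa, ρ = 1309 kg/m³, cost = 61.73 $/kg
  soda-lime glass: M = 19.1 MN·m per $
  alloy steel: M = 14.6 MN·m per $
  GFRP laminate: M = 4.57 MN·m per $
  titanium alloy: M = 0.589 MN·m per $
  polycarbonate: M = 0.399 MN·m per $
  PEEK: M = 0.0473 MN·m per $
Soda-lime glass has the largest M.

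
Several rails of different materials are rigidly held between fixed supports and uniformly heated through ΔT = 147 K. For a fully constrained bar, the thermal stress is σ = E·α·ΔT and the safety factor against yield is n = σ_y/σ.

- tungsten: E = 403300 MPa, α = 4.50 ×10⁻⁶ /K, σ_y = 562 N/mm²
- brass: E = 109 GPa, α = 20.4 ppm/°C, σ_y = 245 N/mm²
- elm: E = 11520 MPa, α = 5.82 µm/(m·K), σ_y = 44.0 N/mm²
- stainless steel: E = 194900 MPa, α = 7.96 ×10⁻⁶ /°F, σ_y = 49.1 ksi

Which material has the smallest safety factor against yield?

brass

With everything in SI (GPa, ×10⁻⁶/K, MPa):
  tungsten: E = 403.3, α = 4.50, σ_y = 562.0 → σ = 267 MPa, n = 2.11
  brass: E = 109.0, α = 20.4, σ_y = 245.0 → σ = 327 MPa, n = 0.750
  elm: E = 11.52, α = 5.82, σ_y = 44.00 → σ = 9.86 MPa, n = 4.46
  stainless steel: E = 194.9, α = 14.3, σ_y = 338.5 → σ = 411 MPa, n = 0.825
Brass has the lowest safety factor, n = 0.750.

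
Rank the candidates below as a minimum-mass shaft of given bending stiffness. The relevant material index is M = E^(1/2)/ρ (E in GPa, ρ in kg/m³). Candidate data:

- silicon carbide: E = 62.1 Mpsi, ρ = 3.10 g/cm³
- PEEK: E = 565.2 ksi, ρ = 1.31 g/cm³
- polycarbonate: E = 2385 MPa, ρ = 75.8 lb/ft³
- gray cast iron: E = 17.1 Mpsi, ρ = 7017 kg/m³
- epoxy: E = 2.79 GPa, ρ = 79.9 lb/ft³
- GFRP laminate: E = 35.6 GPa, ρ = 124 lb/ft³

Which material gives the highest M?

Convert each candidate to consistent units, then evaluate M:
  silicon carbide: E = 428.2 GPa, ρ = 3100 kg/m³
  PEEK: E = 3.897 GPa, ρ = 1310 kg/m³
  polycarbonate: E = 2.385 GPa, ρ = 1214 kg/m³
  gray cast iron: E = 117.9 GPa, ρ = 7017 kg/m³
  epoxy: E = 2.790 GPa, ρ = 1280 kg/m³
  GFRP laminate: E = 35.60 GPa, ρ = 1986 kg/m³
  silicon carbide: M = 6.67×10⁻³
  GFRP laminate: M = 3.00×10⁻³
  gray cast iron: M = 1.55×10⁻³
  PEEK: M = 1.51×10⁻³
  epoxy: M = 1.31×10⁻³
  polycarbonate: M = 1.27×10⁻³
Silicon carbide has the largest M.

silicon carbide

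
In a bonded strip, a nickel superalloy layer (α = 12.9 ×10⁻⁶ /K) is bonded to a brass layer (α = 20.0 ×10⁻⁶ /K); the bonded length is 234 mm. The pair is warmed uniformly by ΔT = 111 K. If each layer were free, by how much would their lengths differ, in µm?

184 µm

Δα = |12.9 − 20.0|×10⁻⁶/K = 7.10×10⁻⁶/K.
ΔL_mismatch = Δα·L·ΔT = 7.10×10⁻⁶ × 234.0 mm × 111.0 K = 184 µm.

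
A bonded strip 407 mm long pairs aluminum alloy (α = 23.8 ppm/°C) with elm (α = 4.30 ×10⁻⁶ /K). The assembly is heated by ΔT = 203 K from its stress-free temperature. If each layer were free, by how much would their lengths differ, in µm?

1610 µm

Δα = |23.8 − 4.30|×10⁻⁶/K = 19.5×10⁻⁶/K.
ΔL_mismatch = Δα·L·ΔT = 19.5×10⁻⁶ × 407.0 mm × 203.0 K = 1610 µm.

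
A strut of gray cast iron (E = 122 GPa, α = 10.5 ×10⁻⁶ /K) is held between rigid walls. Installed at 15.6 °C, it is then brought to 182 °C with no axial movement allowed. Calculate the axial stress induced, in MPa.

ΔT = 166.4 K. Constrained thermal stress σ = E·α·ΔT = 122.0×10³ MPa × 10.5×10⁻⁶ × 166.4 = 213 MPa (compressive).

213 MPa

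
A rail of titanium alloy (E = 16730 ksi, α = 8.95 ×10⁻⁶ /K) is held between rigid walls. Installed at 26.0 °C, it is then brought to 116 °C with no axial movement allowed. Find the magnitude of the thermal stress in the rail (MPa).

E = 16730 ksi = 115.3 GPa.
ΔT = 90.00 K. Constrained thermal stress σ = E·α·ΔT = 115.3×10³ MPa × 8.95×10⁻⁶ × 90.00 = 92.9 MPa (compressive).

92.9 MPa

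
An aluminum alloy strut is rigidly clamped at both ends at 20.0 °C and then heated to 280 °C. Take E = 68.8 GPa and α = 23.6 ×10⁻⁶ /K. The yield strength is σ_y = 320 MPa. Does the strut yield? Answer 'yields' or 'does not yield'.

ΔT = 260.0 K. Constrained thermal stress σ = E·α·ΔT = 68.80×10³ MPa × 23.6×10⁻⁶ × 260.0 = 422 MPa (compressive).
Compare to σ_y = 320 MPa: σ ≥ σ_y, so it yields.

yields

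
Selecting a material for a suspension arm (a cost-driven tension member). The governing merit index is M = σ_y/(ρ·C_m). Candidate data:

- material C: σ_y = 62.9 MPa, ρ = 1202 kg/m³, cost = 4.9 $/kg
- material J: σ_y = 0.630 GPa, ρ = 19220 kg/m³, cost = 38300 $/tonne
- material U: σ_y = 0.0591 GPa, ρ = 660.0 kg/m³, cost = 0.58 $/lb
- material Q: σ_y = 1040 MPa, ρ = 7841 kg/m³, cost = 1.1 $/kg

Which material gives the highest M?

Putting every candidate on a common basis:
  material C: σ_y = 62.90 MPa, ρ = 1202 kg/m³, cost = 4.900 $/kg
  material J: σ_y = 630.0 MPa, ρ = 19220 kg/m³, cost = 38.30 $/kg
  material U: σ_y = 59.10 MPa, ρ = 660.0 kg/m³, cost = 1.279 $/kg
  material Q: σ_y = 1040 MPa, ρ = 7841 kg/m³, cost = 1.100 $/kg
  material Q: M = 121 kN·m per $
  material U: M = 70.0 kN·m per $
  material C: M = 10.7 kN·m per $
  material J: M = 0.856 kN·m per $
Material Q ranks first.

material Q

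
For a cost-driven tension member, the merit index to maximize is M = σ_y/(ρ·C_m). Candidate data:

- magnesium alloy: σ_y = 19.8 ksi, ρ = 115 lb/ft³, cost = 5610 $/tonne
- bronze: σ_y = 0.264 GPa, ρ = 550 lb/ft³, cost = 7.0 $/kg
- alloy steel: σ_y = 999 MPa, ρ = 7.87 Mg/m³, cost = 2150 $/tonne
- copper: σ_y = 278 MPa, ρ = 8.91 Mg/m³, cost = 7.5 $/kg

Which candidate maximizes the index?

In SI units:
  magnesium alloy: σ_y = 136.5 MPa, ρ = 1842 kg/m³, cost = 5.610 $/kg
  bronze: σ_y = 264.0 MPa, ρ = 8810 kg/m³, cost = 7.000 $/kg
  alloy steel: σ_y = 999.0 MPa, ρ = 7870 kg/m³, cost = 2.150 $/kg
  copper: σ_y = 278.0 MPa, ρ = 8910 kg/m³, cost = 7.500 $/kg
  alloy steel: M = 59.0 kN·m per $
  magnesium alloy: M = 13.2 kN·m per $
  bronze: M = 4.28 kN·m per $
  copper: M = 4.16 kN·m per $
Alloy steel ranks first.

alloy steel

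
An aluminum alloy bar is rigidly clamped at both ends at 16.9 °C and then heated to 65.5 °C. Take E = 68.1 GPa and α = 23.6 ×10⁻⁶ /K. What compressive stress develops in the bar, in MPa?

78.1 MPa

ΔT = 48.60 K. Constrained thermal stress σ = E·α·ΔT = 68.10×10³ MPa × 23.6×10⁻⁶ × 48.60 = 78.1 MPa (compressive).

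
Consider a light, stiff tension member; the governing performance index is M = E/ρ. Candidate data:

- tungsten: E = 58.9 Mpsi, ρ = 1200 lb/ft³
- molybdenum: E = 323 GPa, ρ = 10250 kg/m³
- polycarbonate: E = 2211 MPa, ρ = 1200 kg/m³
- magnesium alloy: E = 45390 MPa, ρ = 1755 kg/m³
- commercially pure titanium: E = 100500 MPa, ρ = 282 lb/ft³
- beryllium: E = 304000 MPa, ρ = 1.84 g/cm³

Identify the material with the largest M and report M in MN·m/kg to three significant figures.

beryllium, M = 165 MN·m/kg

In SI units:
  tungsten: E = 406.1 GPa, ρ = 19220 kg/m³
  molybdenum: E = 323.0 GPa, ρ = 10250 kg/m³
  polycarbonate: E = 2.211 GPa, ρ = 1200 kg/m³
  magnesium alloy: E = 45.39 GPa, ρ = 1755 kg/m³
  commercially pure titanium: E = 100.5 GPa, ρ = 4517 kg/m³
  beryllium: E = 304.0 GPa, ρ = 1840 kg/m³
  beryllium: M = 165 MN·m/kg
  molybdenum: M = 31.5 MN·m/kg
  magnesium alloy: M = 25.9 MN·m/kg
  commercially pure titanium: M = 22.2 MN·m/kg
  tungsten: M = 21.1 MN·m/kg
  polycarbonate: M = 1.84 MN·m/kg
The maximum is for beryllium.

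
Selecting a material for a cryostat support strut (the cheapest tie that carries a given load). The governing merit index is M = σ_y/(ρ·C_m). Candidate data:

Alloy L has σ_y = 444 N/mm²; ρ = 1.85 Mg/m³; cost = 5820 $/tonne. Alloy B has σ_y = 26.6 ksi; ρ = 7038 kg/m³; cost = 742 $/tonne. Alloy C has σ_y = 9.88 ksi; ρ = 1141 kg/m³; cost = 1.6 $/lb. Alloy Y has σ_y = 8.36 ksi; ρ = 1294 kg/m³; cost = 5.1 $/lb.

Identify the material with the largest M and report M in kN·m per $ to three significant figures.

alloy L, M = 41.2 kN·m per $

Convert each candidate to consistent units, then evaluate M:
  alloy L: σ_y = 444.0 MPa, ρ = 1850 kg/m³, cost = 5.820 $/kg
  alloy B: σ_y = 183.4 MPa, ρ = 7038 kg/m³, cost = 0.7420 $/kg
  alloy C: σ_y = 68.12 MPa, ρ = 1141 kg/m³, cost = 3.527 $/kg
  alloy Y: σ_y = 57.64 MPa, ρ = 1294 kg/m³, cost = 11.24 $/kg
  alloy L: M = 41.2 kN·m per $
  alloy B: M = 35.1 kN·m per $
  alloy C: M = 16.9 kN·m per $
  alloy Y: M = 3.96 kN·m per $
Alloy L ranks first.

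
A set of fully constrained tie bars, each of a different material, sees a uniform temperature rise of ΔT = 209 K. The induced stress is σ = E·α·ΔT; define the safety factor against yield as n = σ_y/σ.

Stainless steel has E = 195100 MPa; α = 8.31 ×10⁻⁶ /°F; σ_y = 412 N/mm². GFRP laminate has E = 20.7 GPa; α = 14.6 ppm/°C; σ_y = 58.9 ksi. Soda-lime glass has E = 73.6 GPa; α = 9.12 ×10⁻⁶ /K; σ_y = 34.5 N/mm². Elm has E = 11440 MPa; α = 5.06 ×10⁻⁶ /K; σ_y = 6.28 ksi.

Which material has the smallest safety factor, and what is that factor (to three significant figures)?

With everything in SI (GPa, ×10⁻⁶/K, MPa):
  stainless steel: E = 195.1, α = 15.0, σ_y = 412.0 → σ = 610 MPa, n = 0.675
  GFRP laminate: E = 20.70, α = 14.6, σ_y = 406.1 → σ = 63.2 MPa, n = 6.43
  soda-lime glass: E = 73.60, α = 9.12, σ_y = 34.50 → σ = 140 MPa, n = 0.246
  elm: E = 11.44, α = 5.06, σ_y = 43.30 → σ = 12.1 MPa, n = 3.58
Smallest n: soda-lime glass with n = 0.246.

soda-lime glass, n = 0.246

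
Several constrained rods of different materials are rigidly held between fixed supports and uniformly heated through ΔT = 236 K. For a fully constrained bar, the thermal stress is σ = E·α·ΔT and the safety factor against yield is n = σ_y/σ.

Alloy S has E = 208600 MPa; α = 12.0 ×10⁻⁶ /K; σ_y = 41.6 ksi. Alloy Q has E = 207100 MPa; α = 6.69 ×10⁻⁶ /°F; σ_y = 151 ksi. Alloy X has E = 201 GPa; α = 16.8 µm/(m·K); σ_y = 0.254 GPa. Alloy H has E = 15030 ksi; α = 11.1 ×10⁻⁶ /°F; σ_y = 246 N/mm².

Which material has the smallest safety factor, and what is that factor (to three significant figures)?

alloy X, n = 0.319

Converting E to GPa, α to ×10⁻⁶/K, σ_y to MPa, then σ and n for each:
  alloy S: E = 208.6, α = 12.0, σ_y = 286.8 → σ = 591 MPa, n = 0.486
  alloy Q: E = 207.1, α = 12.0, σ_y = 1041 → σ = 589 MPa, n = 1.77
  alloy X: E = 201.0, α = 16.8, σ_y = 254.0 → σ = 797 MPa, n = 0.319
  alloy H: E = 103.6, α = 20.0, σ_y = 246.0 → σ = 489 MPa, n = 0.503
Alloy X has the lowest safety factor, n = 0.319.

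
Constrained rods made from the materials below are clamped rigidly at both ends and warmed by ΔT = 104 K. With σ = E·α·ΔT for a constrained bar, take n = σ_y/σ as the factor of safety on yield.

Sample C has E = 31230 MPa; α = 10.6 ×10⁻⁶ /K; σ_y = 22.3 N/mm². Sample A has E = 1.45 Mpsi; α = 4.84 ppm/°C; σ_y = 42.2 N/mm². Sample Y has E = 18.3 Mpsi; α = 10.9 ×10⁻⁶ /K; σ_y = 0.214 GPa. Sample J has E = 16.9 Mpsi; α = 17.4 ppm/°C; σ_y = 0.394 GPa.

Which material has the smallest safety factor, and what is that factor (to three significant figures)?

Converting E to GPa, α to ×10⁻⁶/K, σ_y to MPa, then σ and n for each:
  sample C: E = 31.23, α = 10.6, σ_y = 22.30 → σ = 34.4 MPa, n = 0.648
  sample A: E = 9.997, α = 4.84, σ_y = 42.20 → σ = 5.03 MPa, n = 8.39
  sample Y: E = 126.2, α = 10.9, σ_y = 214.0 → σ = 143 MPa, n = 1.50
  sample J: E = 116.5, α = 17.4, σ_y = 394.0 → σ = 211 MPa, n = 1.87
Smallest n: sample C with n = 0.648.

sample C, n = 0.648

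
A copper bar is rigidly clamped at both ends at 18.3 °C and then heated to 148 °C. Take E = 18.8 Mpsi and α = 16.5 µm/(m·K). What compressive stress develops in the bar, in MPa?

E = 18.8 Mpsi = 129.6 GPa.
ΔT = 129.7 K. Constrained thermal stress σ = E·α·ΔT = 129.6×10³ MPa × 16.5×10⁻⁶ × 129.7 = 277 MPa (compressive).

277 MPa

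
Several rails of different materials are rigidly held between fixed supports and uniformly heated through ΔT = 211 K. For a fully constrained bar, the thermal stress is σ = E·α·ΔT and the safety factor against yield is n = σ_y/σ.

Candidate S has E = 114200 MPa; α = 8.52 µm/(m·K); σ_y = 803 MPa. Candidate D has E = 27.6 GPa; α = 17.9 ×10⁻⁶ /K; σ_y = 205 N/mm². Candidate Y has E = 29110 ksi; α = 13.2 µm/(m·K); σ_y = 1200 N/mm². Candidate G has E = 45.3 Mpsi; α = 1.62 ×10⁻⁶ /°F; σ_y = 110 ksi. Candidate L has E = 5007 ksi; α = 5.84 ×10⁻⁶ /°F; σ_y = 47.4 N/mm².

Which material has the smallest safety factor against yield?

Converting E to GPa, α to ×10⁻⁶/K, σ_y to MPa, then σ and n for each:
  candidate S: E = 114.2, α = 8.52, σ_y = 803.0 → σ = 205 MPa, n = 3.91
  candidate D: E = 27.60, α = 17.9, σ_y = 205.0 → σ = 104 MPa, n = 1.97
  candidate Y: E = 200.7, α = 13.2, σ_y = 1200 → σ = 559 MPa, n = 2.15
  candidate G: E = 312.3, α = 2.92, σ_y = 758.4 → σ = 192 MPa, n = 3.95
  candidate L: E = 34.52, α = 10.5, σ_y = 47.40 → σ = 76.6 MPa, n = 0.619
The minimum is candidate L at n = 0.619.

candidate L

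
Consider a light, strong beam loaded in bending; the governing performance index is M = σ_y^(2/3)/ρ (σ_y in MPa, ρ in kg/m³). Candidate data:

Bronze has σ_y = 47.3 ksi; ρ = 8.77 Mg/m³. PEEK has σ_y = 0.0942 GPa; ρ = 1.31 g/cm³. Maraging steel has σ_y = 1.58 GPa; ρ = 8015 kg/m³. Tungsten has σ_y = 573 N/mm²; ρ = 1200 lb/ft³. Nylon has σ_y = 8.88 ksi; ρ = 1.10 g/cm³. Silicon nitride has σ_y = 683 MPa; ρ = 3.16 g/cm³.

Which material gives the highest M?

Normalizing units and computing the index:
  bronze: σ_y = 326.1 MPa, ρ = 8770 kg/m³
  PEEK: σ_y = 94.20 MPa, ρ = 1310 kg/m³
  maraging steel: σ_y = 1580 MPa, ρ = 8015 kg/m³
  tungsten: σ_y = 573.0 MPa, ρ = 19220 kg/m³
  nylon: σ_y = 61.23 MPa, ρ = 1100 kg/m³
  silicon nitride: σ_y = 683.0 MPa, ρ = 3160 kg/m³
  silicon nitride: M = 24.5×10⁻³
  maraging steel: M = 16.9×10⁻³
  PEEK: M = 15.8×10⁻³
  nylon: M = 14.1×10⁻³
  bronze: M = 5.40×10⁻³
  tungsten: M = 3.59×10⁻³
The maximum is for silicon nitride.

silicon nitride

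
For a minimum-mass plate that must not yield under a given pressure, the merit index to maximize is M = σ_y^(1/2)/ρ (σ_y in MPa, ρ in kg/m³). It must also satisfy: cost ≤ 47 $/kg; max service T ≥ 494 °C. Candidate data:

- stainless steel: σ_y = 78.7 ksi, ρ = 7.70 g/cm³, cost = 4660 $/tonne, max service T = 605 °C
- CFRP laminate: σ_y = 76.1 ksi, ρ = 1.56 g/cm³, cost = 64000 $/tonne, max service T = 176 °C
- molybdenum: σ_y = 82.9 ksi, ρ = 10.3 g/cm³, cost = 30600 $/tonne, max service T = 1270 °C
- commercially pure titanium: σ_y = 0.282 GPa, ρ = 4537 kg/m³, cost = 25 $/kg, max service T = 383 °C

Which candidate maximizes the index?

stainless steel

Screen on constraints: cost ≤ 47 $/kg; max service T ≥ 494 °C. Survivors: stainless steel, molybdenum.
Convert each candidate to consistent units, then evaluate M:
  stainless steel: σ_y = 542.6 MPa, ρ = 7700 kg/m³
  molybdenum: σ_y = 571.6 MPa, ρ = 10300 kg/m³
  stainless steel: M = 3.03×10⁻³
  molybdenum: M = 2.32×10⁻³
Stainless steel has the largest M.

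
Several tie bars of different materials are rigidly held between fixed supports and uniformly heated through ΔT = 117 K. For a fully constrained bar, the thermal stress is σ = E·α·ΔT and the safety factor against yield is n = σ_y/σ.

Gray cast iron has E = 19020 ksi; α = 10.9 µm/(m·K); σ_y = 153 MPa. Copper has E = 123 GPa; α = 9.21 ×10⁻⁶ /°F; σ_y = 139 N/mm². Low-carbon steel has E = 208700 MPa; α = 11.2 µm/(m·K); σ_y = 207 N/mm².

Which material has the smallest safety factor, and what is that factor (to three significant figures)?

With everything in SI (GPa, ×10⁻⁶/K, MPa):
  gray cast iron: E = 131.1, α = 10.9, σ_y = 153.0 → σ = 167 MPa, n = 0.915
  copper: E = 123.0, α = 16.6, σ_y = 139.0 → σ = 239 MPa, n = 0.583
  low-carbon steel: E = 208.7, α = 11.2, σ_y = 207.0 → σ = 273 MPa, n = 0.757
Smallest n: copper with n = 0.583.

copper, n = 0.583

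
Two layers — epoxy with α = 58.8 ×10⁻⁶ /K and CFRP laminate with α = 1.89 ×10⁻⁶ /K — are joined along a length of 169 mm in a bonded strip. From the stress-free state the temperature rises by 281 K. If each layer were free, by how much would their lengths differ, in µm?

Δα = |58.8 − 1.89|×10⁻⁶/K = 56.9×10⁻⁶/K.
ΔL_mismatch = Δα·L·ΔT = 56.9×10⁻⁶ × 169.0 mm × 281.0 K = 2700 µm.

2700 µm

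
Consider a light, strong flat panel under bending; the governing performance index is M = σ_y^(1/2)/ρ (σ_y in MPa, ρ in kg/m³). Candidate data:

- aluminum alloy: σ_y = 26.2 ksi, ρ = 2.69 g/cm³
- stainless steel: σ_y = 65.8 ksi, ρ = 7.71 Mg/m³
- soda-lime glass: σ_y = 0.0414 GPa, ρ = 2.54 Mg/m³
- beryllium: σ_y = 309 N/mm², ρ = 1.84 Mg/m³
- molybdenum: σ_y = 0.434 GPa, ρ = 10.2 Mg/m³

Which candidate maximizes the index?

Convert each candidate to consistent units, then evaluate M:
  aluminum alloy: σ_y = 180.6 MPa, ρ = 2690 kg/m³
  stainless steel: σ_y = 453.7 MPa, ρ = 7710 kg/m³
  soda-lime glass: σ_y = 41.40 MPa, ρ = 2540 kg/m³
  beryllium: σ_y = 309.0 MPa, ρ = 1840 kg/m³
  molybdenum: σ_y = 434.0 MPa, ρ = 10200 kg/m³
  beryllium: M = 9.55×10⁻³
  aluminum alloy: M = 5.00×10⁻³
  stainless steel: M = 2.76×10⁻³
  soda-lime glass: M = 2.53×10⁻³
  molybdenum: M = 2.04×10⁻³
Beryllium has the largest M.

beryllium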